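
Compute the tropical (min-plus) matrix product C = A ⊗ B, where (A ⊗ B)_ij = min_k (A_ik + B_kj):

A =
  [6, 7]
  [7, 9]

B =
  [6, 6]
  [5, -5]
A ⊗ B =
  [12, 2]
  [13, 4]

Apply the min-plus product entry-by-entry:
  C[0][0] = min over k of (A[0][0] + B[0][0] = 6 + 6 = 12, A[0][1] + B[1][0] = 7 + 5 = 12) = 12 (attained at k = 0)
  C[0][1] = min over k of (A[0][0] + B[0][1] = 6 + 6 = 12, A[0][1] + B[1][1] = 7 + -5 = 2) = 2 (attained at k = 1)
  C[1][0] = min over k of (A[1][0] + B[0][0] = 7 + 6 = 13, A[1][1] + B[1][0] = 9 + 5 = 14) = 13 (attained at k = 0)
  C[1][1] = min over k of (A[1][0] + B[0][1] = 7 + 6 = 13, A[1][1] + B[1][1] = 9 + -5 = 4) = 4 (attained at k = 1)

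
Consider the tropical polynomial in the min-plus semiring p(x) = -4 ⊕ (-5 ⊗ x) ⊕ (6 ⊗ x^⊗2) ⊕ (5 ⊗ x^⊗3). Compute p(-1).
p(-1) = -6

A tropical monomial a ⊗ x^⊗i evaluates to a + i · x. Evaluating each term at x = -1:
  Term 0 contributes -4 + 0 · -1 = -4
  Term 1 contributes -5 + 1 · -1 = -6
  Term 2 contributes 6 + 2 · -1 = 4
  Term 3 contributes 5 + 3 · -1 = 2
p(-1) = ⊕ of these = min[-4, -6, 4, 2] = -6.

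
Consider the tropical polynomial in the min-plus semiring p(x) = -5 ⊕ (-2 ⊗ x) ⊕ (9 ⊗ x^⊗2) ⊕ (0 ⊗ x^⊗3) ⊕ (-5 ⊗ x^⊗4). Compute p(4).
p(4) = -5

A tropical monomial a ⊗ x^⊗i evaluates to a + i · x. Evaluating each term at x = 4:
  Term 0 contributes -5 + 0 · 4 = -5
  Term 1 contributes -2 + 1 · 4 = 2
  Term 2 contributes 9 + 2 · 4 = 17
  Term 3 contributes 0 + 3 · 4 = 12
  Term 4 contributes -5 + 4 · 4 = 11
p(4) = ⊕ of these = min[-5, 2, 17, 12, 11] = -5.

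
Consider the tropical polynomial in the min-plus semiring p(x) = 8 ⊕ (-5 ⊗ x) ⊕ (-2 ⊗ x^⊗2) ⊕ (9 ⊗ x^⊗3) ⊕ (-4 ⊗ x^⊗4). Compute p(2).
p(2) = -3

A tropical monomial a ⊗ x^⊗i evaluates to a + i · x. Evaluating each term at x = 2:
  Term 0 contributes 8 + 0 · 2 = 8
  Term 1 contributes -5 + 1 · 2 = -3
  Term 2 contributes -2 + 2 · 2 = 2
  Term 3 contributes 9 + 3 · 2 = 15
  Term 4 contributes -4 + 4 · 2 = 4
p(2) = ⊕ of these = min[8, -3, 2, 15, 4] = -3.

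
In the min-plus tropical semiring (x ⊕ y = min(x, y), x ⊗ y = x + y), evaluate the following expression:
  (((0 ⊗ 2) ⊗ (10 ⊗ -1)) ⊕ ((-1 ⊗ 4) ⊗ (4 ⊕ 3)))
(((0 ⊗ 2) ⊗ (10 ⊗ -1)) ⊕ ((-1 ⊗ 4) ⊗ (4 ⊕ 3))) = 6

Expand innermost to outermost. Recall ⊕ takes the minimum of its arguments and ⊗ takes their sum. Working out the expression (((0 ⊗ 2) ⊗ (10 ⊗ -1)) ⊕ ((-1 ⊗ 4) ⊗ (4 ⊕ 3))) gives 6.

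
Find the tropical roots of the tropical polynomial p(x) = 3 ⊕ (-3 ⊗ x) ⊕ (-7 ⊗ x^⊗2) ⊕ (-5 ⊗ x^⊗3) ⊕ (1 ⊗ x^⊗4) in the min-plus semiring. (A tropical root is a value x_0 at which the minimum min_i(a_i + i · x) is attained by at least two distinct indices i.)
Roots: {-6, -2, 4, 6}

Each tropical root is a break point of the lower envelope of the lines y = a_i + i · x (there are 5 lines, with slopes 0, 1, ..., 4). Only the lines that attain the minimum somewhere contribute to roots; other lines are dominated. Here the surviving (envelope) indices are i = 4, i = 3, i = 2, i = 1, i = 0.
Intersections between consecutive envelope lines give the roots: for adjacent envelope indices i < j the intersection is x = (a_i − a_j) / (j − i). Reading off the sorted break points: {-6, -2, 4, 6}.
Verification: at each break x_0, at least two indices attain the minimum of min_i(a_i + i · x_0).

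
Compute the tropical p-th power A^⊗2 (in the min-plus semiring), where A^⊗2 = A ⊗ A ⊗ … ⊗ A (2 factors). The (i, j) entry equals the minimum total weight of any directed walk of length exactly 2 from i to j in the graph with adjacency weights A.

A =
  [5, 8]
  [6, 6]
A^⊗2 =
  [10, 13]
  [11, 12]

Each entry (A^⊗2)_ij equals the minimum over all length-2 walks i = v_0 → v_1 → … → v_2 = j of Σ_t A[v_t][v_{t+1}]. For example, for (i, j) = (0, 1) we minimise over 2 possible intermediate vertex sequences; the minimum is 13, attained along the walk 0 → 0 → 1.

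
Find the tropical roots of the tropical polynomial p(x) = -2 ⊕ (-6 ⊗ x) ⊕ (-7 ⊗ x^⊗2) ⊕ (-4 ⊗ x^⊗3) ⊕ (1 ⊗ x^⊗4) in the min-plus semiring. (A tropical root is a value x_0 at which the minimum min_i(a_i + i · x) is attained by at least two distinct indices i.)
Roots: {-5, -3, 1, 4}

Each tropical root is a break point of the lower envelope of the lines y = a_i + i · x (there are 5 lines, with slopes 0, 1, ..., 4). Only the lines that attain the minimum somewhere contribute to roots; other lines are dominated. Here the surviving (envelope) indices are i = 4, i = 3, i = 2, i = 1, i = 0.
Intersections between consecutive envelope lines give the roots: for adjacent envelope indices i < j the intersection is x = (a_i − a_j) / (j − i). Reading off the sorted break points: {-5, -3, 1, 4}.
Verification: at each break x_0, at least two indices attain the minimum of min_i(a_i + i · x_0).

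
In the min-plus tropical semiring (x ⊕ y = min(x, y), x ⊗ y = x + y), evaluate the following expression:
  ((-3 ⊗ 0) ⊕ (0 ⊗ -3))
((-3 ⊗ 0) ⊕ (0 ⊗ -3)) = -3

Expand innermost to outermost. Recall ⊕ takes the minimum of its arguments and ⊗ takes their sum. Working out the expression ((-3 ⊗ 0) ⊕ (0 ⊗ -3)) gives -3.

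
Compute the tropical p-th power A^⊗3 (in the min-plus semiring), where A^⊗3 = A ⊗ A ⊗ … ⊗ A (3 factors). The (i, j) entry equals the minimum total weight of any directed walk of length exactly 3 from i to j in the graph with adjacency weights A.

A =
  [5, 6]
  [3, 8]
A^⊗3 =
  [14, 15]
  [12, 14]

Each entry (A^⊗3)_ij equals the minimum over all length-3 walks i = v_0 → v_1 → … → v_3 = j of Σ_t A[v_t][v_{t+1}]. For example, for (i, j) = (0, 1) we minimise over 4 possible intermediate vertex sequences; the minimum is 15, attained along the walk 0 → 1 → 0 → 1.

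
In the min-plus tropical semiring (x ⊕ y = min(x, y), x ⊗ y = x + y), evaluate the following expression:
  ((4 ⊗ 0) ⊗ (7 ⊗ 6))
((4 ⊗ 0) ⊗ (7 ⊗ 6)) = 17

Expand innermost to outermost. Recall ⊕ takes the minimum of its arguments and ⊗ takes their sum. Working out the expression ((4 ⊗ 0) ⊗ (7 ⊗ 6)) gives 17.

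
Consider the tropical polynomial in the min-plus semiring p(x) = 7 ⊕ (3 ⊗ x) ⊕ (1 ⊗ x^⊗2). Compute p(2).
p(2) = 5

A tropical monomial a ⊗ x^⊗i evaluates to a + i · x. Evaluating each term at x = 2:
  Term 0 contributes 7 + 0 · 2 = 7
  Term 1 contributes 3 + 1 · 2 = 5
  Term 2 contributes 1 + 2 · 2 = 5
p(2) = ⊕ of these = min[7, 5, 5] = 5.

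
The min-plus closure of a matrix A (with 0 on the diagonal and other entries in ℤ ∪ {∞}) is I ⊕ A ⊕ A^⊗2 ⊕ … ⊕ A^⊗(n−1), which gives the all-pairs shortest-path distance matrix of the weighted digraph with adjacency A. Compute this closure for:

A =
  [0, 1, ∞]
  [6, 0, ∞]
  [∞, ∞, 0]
Closure =
  [0, 1, ∞]
  [6, 0, ∞]
  [∞, ∞, 0]

This is the Floyd-Warshall all-pairs shortest-path computation. For each intermediate vertex k = 0, 1, …, 2, update dist[i][j] ← min(dist[i][j], dist[i][k] + dist[k][j]). The final matrix gives, for each (i, j), the minimum total weight of any directed path from i to j (possibly empty when i = j).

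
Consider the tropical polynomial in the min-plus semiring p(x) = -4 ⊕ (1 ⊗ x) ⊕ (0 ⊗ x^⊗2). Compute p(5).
p(5) = -4

A tropical monomial a ⊗ x^⊗i evaluates to a + i · x. Evaluating each term at x = 5:
  Term 0 contributes -4 + 0 · 5 = -4
  Term 1 contributes 1 + 1 · 5 = 6
  Term 2 contributes 0 + 2 · 5 = 10
p(5) = ⊕ of these = min[-4, 6, 10] = -4.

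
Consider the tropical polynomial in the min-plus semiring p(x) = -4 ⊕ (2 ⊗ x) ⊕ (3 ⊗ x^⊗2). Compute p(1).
p(1) = -4

A tropical monomial a ⊗ x^⊗i evaluates to a + i · x. Evaluating each term at x = 1:
  Term 0 contributes -4 + 0 · 1 = -4
  Term 1 contributes 2 + 1 · 1 = 3
  Term 2 contributes 3 + 2 · 1 = 5
p(1) = ⊕ of these = min[-4, 3, 5] = -4.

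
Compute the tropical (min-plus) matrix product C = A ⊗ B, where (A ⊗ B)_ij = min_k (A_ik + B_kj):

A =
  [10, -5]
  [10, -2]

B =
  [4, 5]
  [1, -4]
A ⊗ B =
  [-4, -9]
  [-1, -6]

Apply the min-plus product entry-by-entry:
  C[0][0] = min over k of (A[0][0] + B[0][0] = 10 + 4 = 14, A[0][1] + B[1][0] = -5 + 1 = -4) = -4 (attained at k = 1)
  C[0][1] = min over k of (A[0][0] + B[0][1] = 10 + 5 = 15, A[0][1] + B[1][1] = -5 + -4 = -9) = -9 (attained at k = 1)
  C[1][0] = min over k of (A[1][0] + B[0][0] = 10 + 4 = 14, A[1][1] + B[1][0] = -2 + 1 = -1) = -1 (attained at k = 1)
  C[1][1] = min over k of (A[1][0] + B[0][1] = 10 + 5 = 15, A[1][1] + B[1][1] = -2 + -4 = -6) = -6 (attained at k = 1)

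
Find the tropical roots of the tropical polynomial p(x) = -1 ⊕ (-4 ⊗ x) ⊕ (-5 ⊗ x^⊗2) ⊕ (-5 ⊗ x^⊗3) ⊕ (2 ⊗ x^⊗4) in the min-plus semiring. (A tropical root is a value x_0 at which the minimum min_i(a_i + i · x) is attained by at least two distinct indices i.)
Roots: {-7, 0, 1, 3}

Each tropical root is a break point of the lower envelope of the lines y = a_i + i · x (there are 5 lines, with slopes 0, 1, ..., 4). Only the lines that attain the minimum somewhere contribute to roots; other lines are dominated. Here the surviving (envelope) indices are i = 4, i = 3, i = 2, i = 1, i = 0.
Intersections between consecutive envelope lines give the roots: for adjacent envelope indices i < j the intersection is x = (a_i − a_j) / (j − i). Reading off the sorted break points: {-7, 0, 1, 3}.
Verification: at each break x_0, at least two indices attain the minimum of min_i(a_i + i · x_0).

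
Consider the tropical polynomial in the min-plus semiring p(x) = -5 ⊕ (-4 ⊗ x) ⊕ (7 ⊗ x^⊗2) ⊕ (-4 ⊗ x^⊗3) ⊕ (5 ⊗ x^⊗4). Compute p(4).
p(4) = -5

A tropical monomial a ⊗ x^⊗i evaluates to a + i · x. Evaluating each term at x = 4:
  Term 0 contributes -5 + 0 · 4 = -5
  Term 1 contributes -4 + 1 · 4 = 0
  Term 2 contributes 7 + 2 · 4 = 15
  Term 3 contributes -4 + 3 · 4 = 8
  Term 4 contributes 5 + 4 · 4 = 21
p(4) = ⊕ of these = min[-5, 0, 15, 8, 21] = -5.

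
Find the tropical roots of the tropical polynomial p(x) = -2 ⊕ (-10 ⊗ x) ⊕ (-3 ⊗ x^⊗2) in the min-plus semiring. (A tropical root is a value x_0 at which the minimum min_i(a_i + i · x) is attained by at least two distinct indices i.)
Roots: {-7, 8}

Each tropical root is a break point of the lower envelope of the lines y = a_i + i · x (there are 3 lines, with slopes 0, 1, ..., 2). Only the lines that attain the minimum somewhere contribute to roots; other lines are dominated. Here the surviving (envelope) indices are i = 2, i = 1, i = 0.
Intersections between consecutive envelope lines give the roots: for adjacent envelope indices i < j the intersection is x = (a_i − a_j) / (j − i). Reading off the sorted break points: {-7, 8}.
Verification: at each break x_0, at least two indices attain the minimum of min_i(a_i + i · x_0).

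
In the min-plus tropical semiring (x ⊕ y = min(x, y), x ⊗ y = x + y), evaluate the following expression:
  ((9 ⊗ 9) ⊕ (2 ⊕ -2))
((9 ⊗ 9) ⊕ (2 ⊕ -2)) = -2

Expand innermost to outermost. Recall ⊕ takes the minimum of its arguments and ⊗ takes their sum. Working out the expression ((9 ⊗ 9) ⊕ (2 ⊕ -2)) gives -2.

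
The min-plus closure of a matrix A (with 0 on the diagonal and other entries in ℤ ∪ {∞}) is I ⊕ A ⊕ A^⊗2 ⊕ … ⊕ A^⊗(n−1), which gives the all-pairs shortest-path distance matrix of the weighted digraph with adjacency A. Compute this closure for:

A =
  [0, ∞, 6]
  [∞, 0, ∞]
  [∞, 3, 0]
Closure =
  [0, 9, 6]
  [∞, 0, ∞]
  [∞, 3, 0]

This is the Floyd-Warshall all-pairs shortest-path computation. For each intermediate vertex k = 0, 1, …, 2, update dist[i][j] ← min(dist[i][j], dist[i][k] + dist[k][j]). The final matrix gives, for each (i, j), the minimum total weight of any directed path from i to j (possibly empty when i = j).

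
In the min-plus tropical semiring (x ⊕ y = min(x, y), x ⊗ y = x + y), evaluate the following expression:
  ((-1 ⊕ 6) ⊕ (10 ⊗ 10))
((-1 ⊕ 6) ⊕ (10 ⊗ 10)) = -1

Expand innermost to outermost. Recall ⊕ takes the minimum of its arguments and ⊗ takes their sum. Working out the expression ((-1 ⊕ 6) ⊕ (10 ⊗ 10)) gives -1.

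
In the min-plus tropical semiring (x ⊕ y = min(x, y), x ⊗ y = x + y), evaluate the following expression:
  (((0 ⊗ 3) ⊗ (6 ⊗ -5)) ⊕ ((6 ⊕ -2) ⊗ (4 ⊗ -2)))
(((0 ⊗ 3) ⊗ (6 ⊗ -5)) ⊕ ((6 ⊕ -2) ⊗ (4 ⊗ -2))) = 0

Expand innermost to outermost. Recall ⊕ takes the minimum of its arguments and ⊗ takes their sum. Working out the expression (((0 ⊗ 3) ⊗ (6 ⊗ -5)) ⊕ ((6 ⊕ -2) ⊗ (4 ⊗ -2))) gives 0.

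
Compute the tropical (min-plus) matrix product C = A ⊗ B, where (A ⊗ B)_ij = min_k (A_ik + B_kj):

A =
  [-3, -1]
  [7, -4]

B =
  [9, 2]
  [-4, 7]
A ⊗ B =
  [-5, -1]
  [-8, 3]

Apply the min-plus product entry-by-entry:
  C[0][0] = min over k of (A[0][0] + B[0][0] = -3 + 9 = 6, A[0][1] + B[1][0] = -1 + -4 = -5) = -5 (attained at k = 1)
  C[0][1] = min over k of (A[0][0] + B[0][1] = -3 + 2 = -1, A[0][1] + B[1][1] = -1 + 7 = 6) = -1 (attained at k = 0)
  C[1][0] = min over k of (A[1][0] + B[0][0] = 7 + 9 = 16, A[1][1] + B[1][0] = -4 + -4 = -8) = -8 (attained at k = 1)
  C[1][1] = min over k of (A[1][0] + B[0][1] = 7 + 2 = 9, A[1][1] + B[1][1] = -4 + 7 = 3) = 3 (attained at k = 1)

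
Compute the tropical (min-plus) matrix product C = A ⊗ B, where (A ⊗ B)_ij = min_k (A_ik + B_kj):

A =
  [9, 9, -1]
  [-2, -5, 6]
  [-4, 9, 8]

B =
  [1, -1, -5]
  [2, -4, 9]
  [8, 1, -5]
A ⊗ B =
  [7, 0, -6]
  [-3, -9, -7]
  [-3, -5, -9]

Apply the min-plus product entry-by-entry:
  C[0][0] = min over k of (A[0][0] + B[0][0] = 9 + 1 = 10, A[0][1] + B[1][0] = 9 + 2 = 11, A[0][2] + B[2][0] = -1 + 8 = 7) = 7 (attained at k = 2)
  C[0][1] = min over k of (A[0][0] + B[0][1] = 9 + -1 = 8, A[0][1] + B[1][1] = 9 + -4 = 5, A[0][2] + B[2][1] = -1 + 1 = 0) = 0 (attained at k = 2)
  C[0][2] = min over k of (A[0][0] + B[0][2] = 9 + -5 = 4, A[0][1] + B[1][2] = 9 + 9 = 18, A[0][2] + B[2][2] = -1 + -5 = -6) = -6 (attained at k = 2)
  C[1][0] = min over k of (A[1][0] + B[0][0] = -2 + 1 = -1, A[1][1] + B[1][0] = -5 + 2 = -3, A[1][2] + B[2][0] = 6 + 8 = 14) = -3 (attained at k = 1)
  C[1][1] = min over k of (A[1][0] + B[0][1] = -2 + -1 = -3, A[1][1] + B[1][1] = -5 + -4 = -9, A[1][2] + B[2][1] = 6 + 1 = 7) = -9 (attained at k = 1)
  C[1][2] = min over k of (A[1][0] + B[0][2] = -2 + -5 = -7, A[1][1] + B[1][2] = -5 + 9 = 4, A[1][2] + B[2][2] = 6 + -5 = 1) = -7 (attained at k = 0)
  C[2][0] = min over k of (A[2][0] + B[0][0] = -4 + 1 = -3, A[2][1] + B[1][0] = 9 + 2 = 11, A[2][2] + B[2][0] = 8 + 8 = 16) = -3 (attained at k = 0)
  C[2][1] = min over k of (A[2][0] + B[0][1] = -4 + -1 = -5, A[2][1] + B[1][1] = 9 + -4 = 5, A[2][2] + B[2][1] = 8 + 1 = 9) = -5 (attained at k = 0)
  C[2][2] = min over k of (A[2][0] + B[0][2] = -4 + -5 = -9, A[2][1] + B[1][2] = 9 + 9 = 18, A[2][2] + B[2][2] = 8 + -5 = 3) = -9 (attained at k = 0)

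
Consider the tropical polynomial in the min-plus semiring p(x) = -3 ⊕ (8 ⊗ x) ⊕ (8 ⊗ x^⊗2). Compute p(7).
p(7) = -3

A tropical monomial a ⊗ x^⊗i evaluates to a + i · x. Evaluating each term at x = 7:
  Term 0 contributes -3 + 0 · 7 = -3
  Term 1 contributes 8 + 1 · 7 = 15
  Term 2 contributes 8 + 2 · 7 = 22
p(7) = ⊕ of these = min[-3, 15, 22] = -3.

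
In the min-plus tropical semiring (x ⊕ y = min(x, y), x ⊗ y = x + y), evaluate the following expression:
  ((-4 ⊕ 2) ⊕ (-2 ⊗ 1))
((-4 ⊕ 2) ⊕ (-2 ⊗ 1)) = -4

Expand innermost to outermost. Recall ⊕ takes the minimum of its arguments and ⊗ takes their sum. Working out the expression ((-4 ⊕ 2) ⊕ (-2 ⊗ 1)) gives -4.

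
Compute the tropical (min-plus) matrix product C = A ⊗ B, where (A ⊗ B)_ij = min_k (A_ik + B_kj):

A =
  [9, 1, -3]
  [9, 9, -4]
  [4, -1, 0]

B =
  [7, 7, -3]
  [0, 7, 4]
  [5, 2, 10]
A ⊗ B =
  [1, -1, 5]
  [1, -2, 6]
  [-1, 2, 1]

Apply the min-plus product entry-by-entry:
  C[0][0] = min over k of (A[0][0] + B[0][0] = 9 + 7 = 16, A[0][1] + B[1][0] = 1 + 0 = 1, A[0][2] + B[2][0] = -3 + 5 = 2) = 1 (attained at k = 1)
  C[0][1] = min over k of (A[0][0] + B[0][1] = 9 + 7 = 16, A[0][1] + B[1][1] = 1 + 7 = 8, A[0][2] + B[2][1] = -3 + 2 = -1) = -1 (attained at k = 2)
  C[0][2] = min over k of (A[0][0] + B[0][2] = 9 + -3 = 6, A[0][1] + B[1][2] = 1 + 4 = 5, A[0][2] + B[2][2] = -3 + 10 = 7) = 5 (attained at k = 1)
  C[1][0] = min over k of (A[1][0] + B[0][0] = 9 + 7 = 16, A[1][1] + B[1][0] = 9 + 0 = 9, A[1][2] + B[2][0] = -4 + 5 = 1) = 1 (attained at k = 2)
  C[1][1] = min over k of (A[1][0] + B[0][1] = 9 + 7 = 16, A[1][1] + B[1][1] = 9 + 7 = 16, A[1][2] + B[2][1] = -4 + 2 = -2) = -2 (attained at k = 2)
  C[1][2] = min over k of (A[1][0] + B[0][2] = 9 + -3 = 6, A[1][1] + B[1][2] = 9 + 4 = 13, A[1][2] + B[2][2] = -4 + 10 = 6) = 6 (attained at k = 0)
  C[2][0] = min over k of (A[2][0] + B[0][0] = 4 + 7 = 11, A[2][1] + B[1][0] = -1 + 0 = -1, A[2][2] + B[2][0] = 0 + 5 = 5) = -1 (attained at k = 1)
  C[2][1] = min over k of (A[2][0] + B[0][1] = 4 + 7 = 11, A[2][1] + B[1][1] = -1 + 7 = 6, A[2][2] + B[2][1] = 0 + 2 = 2) = 2 (attained at k = 2)
  C[2][2] = min over k of (A[2][0] + B[0][2] = 4 + -3 = 1, A[2][1] + B[1][2] = -1 + 4 = 3, A[2][2] + B[2][2] = 0 + 10 = 10) = 1 (attained at k = 0)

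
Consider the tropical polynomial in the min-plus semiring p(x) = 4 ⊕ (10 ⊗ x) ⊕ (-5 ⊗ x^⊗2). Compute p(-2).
p(-2) = -9

A tropical monomial a ⊗ x^⊗i evaluates to a + i · x. Evaluating each term at x = -2:
  Term 0 contributes 4 + 0 · -2 = 4
  Term 1 contributes 10 + 1 · -2 = 8
  Term 2 contributes -5 + 2 · -2 = -9
p(-2) = ⊕ of these = min[4, 8, -9] = -9.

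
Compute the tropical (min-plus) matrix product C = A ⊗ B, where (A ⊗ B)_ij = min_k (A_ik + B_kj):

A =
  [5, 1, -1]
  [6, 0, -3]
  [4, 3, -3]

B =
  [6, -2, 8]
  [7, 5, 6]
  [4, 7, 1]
A ⊗ B =
  [3, 3, 0]
  [1, 4, -2]
  [1, 2, -2]

Apply the min-plus product entry-by-entry:
  C[0][0] = min over k of (A[0][0] + B[0][0] = 5 + 6 = 11, A[0][1] + B[1][0] = 1 + 7 = 8, A[0][2] + B[2][0] = -1 + 4 = 3) = 3 (attained at k = 2)
  C[0][1] = min over k of (A[0][0] + B[0][1] = 5 + -2 = 3, A[0][1] + B[1][1] = 1 + 5 = 6, A[0][2] + B[2][1] = -1 + 7 = 6) = 3 (attained at k = 0)
  C[0][2] = min over k of (A[0][0] + B[0][2] = 5 + 8 = 13, A[0][1] + B[1][2] = 1 + 6 = 7, A[0][2] + B[2][2] = -1 + 1 = 0) = 0 (attained at k = 2)
  C[1][0] = min over k of (A[1][0] + B[0][0] = 6 + 6 = 12, A[1][1] + B[1][0] = 0 + 7 = 7, A[1][2] + B[2][0] = -3 + 4 = 1) = 1 (attained at k = 2)
  C[1][1] = min over k of (A[1][0] + B[0][1] = 6 + -2 = 4, A[1][1] + B[1][1] = 0 + 5 = 5, A[1][2] + B[2][1] = -3 + 7 = 4) = 4 (attained at k = 0)
  C[1][2] = min over k of (A[1][0] + B[0][2] = 6 + 8 = 14, A[1][1] + B[1][2] = 0 + 6 = 6, A[1][2] + B[2][2] = -3 + 1 = -2) = -2 (attained at k = 2)
  C[2][0] = min over k of (A[2][0] + B[0][0] = 4 + 6 = 10, A[2][1] + B[1][0] = 3 + 7 = 10, A[2][2] + B[2][0] = -3 + 4 = 1) = 1 (attained at k = 2)
  C[2][1] = min over k of (A[2][0] + B[0][1] = 4 + -2 = 2, A[2][1] + B[1][1] = 3 + 5 = 8, A[2][2] + B[2][1] = -3 + 7 = 4) = 2 (attained at k = 0)
  C[2][2] = min over k of (A[2][0] + B[0][2] = 4 + 8 = 12, A[2][1] + B[1][2] = 3 + 6 = 9, A[2][2] + B[2][2] = -3 + 1 = -2) = -2 (attained at k = 2)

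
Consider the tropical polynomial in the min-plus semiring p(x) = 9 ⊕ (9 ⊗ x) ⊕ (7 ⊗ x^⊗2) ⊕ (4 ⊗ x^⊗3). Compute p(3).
p(3) = 9

A tropical monomial a ⊗ x^⊗i evaluates to a + i · x. Evaluating each term at x = 3:
  Term 0 contributes 9 + 0 · 3 = 9
  Term 1 contributes 9 + 1 · 3 = 12
  Term 2 contributes 7 + 2 · 3 = 13
  Term 3 contributes 4 + 3 · 3 = 13
p(3) = ⊕ of these = min[9, 12, 13, 13] = 9.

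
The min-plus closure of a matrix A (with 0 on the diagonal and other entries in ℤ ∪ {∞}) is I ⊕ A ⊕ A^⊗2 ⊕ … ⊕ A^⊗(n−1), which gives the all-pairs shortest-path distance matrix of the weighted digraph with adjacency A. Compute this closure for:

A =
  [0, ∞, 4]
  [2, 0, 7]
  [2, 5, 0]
Closure =
  [0, 9, 4]
  [2, 0, 6]
  [2, 5, 0]

This is the Floyd-Warshall all-pairs shortest-path computation. For each intermediate vertex k = 0, 1, …, 2, update dist[i][j] ← min(dist[i][j], dist[i][k] + dist[k][j]). The final matrix gives, for each (i, j), the minimum total weight of any directed path from i to j (possibly empty when i = j).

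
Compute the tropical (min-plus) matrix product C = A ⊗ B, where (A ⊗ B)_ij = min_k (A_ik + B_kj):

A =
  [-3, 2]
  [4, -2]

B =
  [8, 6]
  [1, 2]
A ⊗ B =
  [3, 3]
  [-1, 0]

Apply the min-plus product entry-by-entry:
  C[0][0] = min over k of (A[0][0] + B[0][0] = -3 + 8 = 5, A[0][1] + B[1][0] = 2 + 1 = 3) = 3 (attained at k = 1)
  C[0][1] = min over k of (A[0][0] + B[0][1] = -3 + 6 = 3, A[0][1] + B[1][1] = 2 + 2 = 4) = 3 (attained at k = 0)
  C[1][0] = min over k of (A[1][0] + B[0][0] = 4 + 8 = 12, A[1][1] + B[1][0] = -2 + 1 = -1) = -1 (attained at k = 1)
  C[1][1] = min over k of (A[1][0] + B[0][1] = 4 + 6 = 10, A[1][1] + B[1][1] = -2 + 2 = 0) = 0 (attained at k = 1)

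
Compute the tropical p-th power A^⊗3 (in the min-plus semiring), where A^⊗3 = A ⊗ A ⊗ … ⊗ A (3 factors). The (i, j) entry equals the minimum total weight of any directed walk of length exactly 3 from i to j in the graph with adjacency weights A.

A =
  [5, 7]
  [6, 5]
A^⊗3 =
  [15, 17]
  [16, 15]

Each entry (A^⊗3)_ij equals the minimum over all length-3 walks i = v_0 → v_1 → … → v_3 = j of Σ_t A[v_t][v_{t+1}]. For example, for (i, j) = (0, 1) we minimise over 4 possible intermediate vertex sequences; the minimum is 17, attained along the walk 0 → 0 → 0 → 1.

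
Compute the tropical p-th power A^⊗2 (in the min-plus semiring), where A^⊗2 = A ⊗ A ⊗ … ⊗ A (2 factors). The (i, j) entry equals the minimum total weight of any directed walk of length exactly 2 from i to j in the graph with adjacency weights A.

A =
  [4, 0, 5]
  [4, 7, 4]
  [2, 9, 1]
A^⊗2 =
  [4, 4, 4]
  [6, 4, 5]
  [3, 2, 2]

Each entry (A^⊗2)_ij equals the minimum over all length-2 walks i = v_0 → v_1 → … → v_2 = j of Σ_t A[v_t][v_{t+1}]. For example, for (i, j) = (0, 2) we minimise over 3 possible intermediate vertex sequences; the minimum is 4, attained along the walk 0 → 1 → 2.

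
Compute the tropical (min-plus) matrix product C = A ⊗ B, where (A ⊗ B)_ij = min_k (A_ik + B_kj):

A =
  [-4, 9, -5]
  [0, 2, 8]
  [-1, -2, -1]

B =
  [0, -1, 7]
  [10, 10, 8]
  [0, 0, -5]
A ⊗ B =
  [-5, -5, -10]
  [0, -1, 3]
  [-1, -2, -6]

Apply the min-plus product entry-by-entry:
  C[0][0] = min over k of (A[0][0] + B[0][0] = -4 + 0 = -4, A[0][1] + B[1][0] = 9 + 10 = 19, A[0][2] + B[2][0] = -5 + 0 = -5) = -5 (attained at k = 2)
  C[0][1] = min over k of (A[0][0] + B[0][1] = -4 + -1 = -5, A[0][1] + B[1][1] = 9 + 10 = 19, A[0][2] + B[2][1] = -5 + 0 = -5) = -5 (attained at k = 0)
  C[0][2] = min over k of (A[0][0] + B[0][2] = -4 + 7 = 3, A[0][1] + B[1][2] = 9 + 8 = 17, A[0][2] + B[2][2] = -5 + -5 = -10) = -10 (attained at k = 2)
  C[1][0] = min over k of (A[1][0] + B[0][0] = 0 + 0 = 0, A[1][1] + B[1][0] = 2 + 10 = 12, A[1][2] + B[2][0] = 8 + 0 = 8) = 0 (attained at k = 0)
  C[1][1] = min over k of (A[1][0] + B[0][1] = 0 + -1 = -1, A[1][1] + B[1][1] = 2 + 10 = 12, A[1][2] + B[2][1] = 8 + 0 = 8) = -1 (attained at k = 0)
  C[1][2] = min over k of (A[1][0] + B[0][2] = 0 + 7 = 7, A[1][1] + B[1][2] = 2 + 8 = 10, A[1][2] + B[2][2] = 8 + -5 = 3) = 3 (attained at k = 2)
  C[2][0] = min over k of (A[2][0] + B[0][0] = -1 + 0 = -1, A[2][1] + B[1][0] = -2 + 10 = 8, A[2][2] + B[2][0] = -1 + 0 = -1) = -1 (attained at k = 0)
  C[2][1] = min over k of (A[2][0] + B[0][1] = -1 + -1 = -2, A[2][1] + B[1][1] = -2 + 10 = 8, A[2][2] + B[2][1] = -1 + 0 = -1) = -2 (attained at k = 0)
  C[2][2] = min over k of (A[2][0] + B[0][2] = -1 + 7 = 6, A[2][1] + B[1][2] = -2 + 8 = 6, A[2][2] + B[2][2] = -1 + -5 = -6) = -6 (attained at k = 2)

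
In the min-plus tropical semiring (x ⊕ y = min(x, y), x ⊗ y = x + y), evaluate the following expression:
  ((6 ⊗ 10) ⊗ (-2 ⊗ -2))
((6 ⊗ 10) ⊗ (-2 ⊗ -2)) = 12

Expand innermost to outermost. Recall ⊕ takes the minimum of its arguments and ⊗ takes their sum. Working out the expression ((6 ⊗ 10) ⊗ (-2 ⊗ -2)) gives 12.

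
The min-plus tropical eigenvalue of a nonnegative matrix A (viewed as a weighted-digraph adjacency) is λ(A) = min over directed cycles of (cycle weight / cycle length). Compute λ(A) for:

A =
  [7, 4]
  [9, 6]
λ(A) = 6

Enumerate directed cycles and compute their means (weight / length). Sample:
  cycle 0 → 0: weight = 7, length = 1, mean = 7/1 ≈ 7.000
  cycle 1 → 1: weight = 6, length = 1, mean = 6/1 ≈ 6.000
  cycle 0 → 1 → 0: weight = 13, length = 2, mean = 13/2 ≈ 6.500
  cycle 1 → 0 → 1: weight = 13, length = 2, mean = 13/2 ≈ 6.500
Minimum mean = 6.000, attained e.g. along the cycle 1 → 1 with weight 6 and length 1. So λ(A) = 6/1 = 6.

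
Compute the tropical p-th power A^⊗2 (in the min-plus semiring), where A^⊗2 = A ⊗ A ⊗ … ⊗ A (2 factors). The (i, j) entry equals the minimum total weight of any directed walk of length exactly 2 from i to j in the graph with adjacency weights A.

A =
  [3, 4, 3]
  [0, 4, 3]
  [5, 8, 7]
A^⊗2 =
  [4, 7, 6]
  [3, 4, 3]
  [8, 9, 8]

Each entry (A^⊗2)_ij equals the minimum over all length-2 walks i = v_0 → v_1 → … → v_2 = j of Σ_t A[v_t][v_{t+1}]. For example, for (i, j) = (0, 2) we minimise over 3 possible intermediate vertex sequences; the minimum is 6, attained along the walk 0 → 0 → 2.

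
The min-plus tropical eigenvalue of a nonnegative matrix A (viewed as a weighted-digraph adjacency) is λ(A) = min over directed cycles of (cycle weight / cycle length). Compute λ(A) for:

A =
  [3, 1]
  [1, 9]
λ(A) = 1

Enumerate directed cycles and compute their means (weight / length). Sample:
  cycle 0 → 0: weight = 3, length = 1, mean = 3/1 ≈ 3.000
  cycle 1 → 1: weight = 9, length = 1, mean = 9/1 ≈ 9.000
  cycle 0 → 1 → 0: weight = 2, length = 2, mean = 2/2 ≈ 1.000
  cycle 1 → 0 → 1: weight = 2, length = 2, mean = 2/2 ≈ 1.000
Minimum mean = 1.000, attained e.g. along the cycle 0 → 1 → 0 with weight 2 and length 2. So λ(A) = 2/2 = 1.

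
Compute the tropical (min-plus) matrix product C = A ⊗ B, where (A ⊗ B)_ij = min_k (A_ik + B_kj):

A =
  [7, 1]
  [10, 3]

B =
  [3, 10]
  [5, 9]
A ⊗ B =
  [6, 10]
  [8, 12]

Apply the min-plus product entry-by-entry:
  C[0][0] = min over k of (A[0][0] + B[0][0] = 7 + 3 = 10, A[0][1] + B[1][0] = 1 + 5 = 6) = 6 (attained at k = 1)
  C[0][1] = min over k of (A[0][0] + B[0][1] = 7 + 10 = 17, A[0][1] + B[1][1] = 1 + 9 = 10) = 10 (attained at k = 1)
  C[1][0] = min over k of (A[1][0] + B[0][0] = 10 + 3 = 13, A[1][1] + B[1][0] = 3 + 5 = 8) = 8 (attained at k = 1)
  C[1][1] = min over k of (A[1][0] + B[0][1] = 10 + 10 = 20, A[1][1] + B[1][1] = 3 + 9 = 12) = 12 (attained at k = 1)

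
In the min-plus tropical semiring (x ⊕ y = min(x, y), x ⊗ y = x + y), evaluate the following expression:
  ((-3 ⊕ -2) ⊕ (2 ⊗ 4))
((-3 ⊕ -2) ⊕ (2 ⊗ 4)) = -3

Expand innermost to outermost. Recall ⊕ takes the minimum of its arguments and ⊗ takes their sum. Working out the expression ((-3 ⊕ -2) ⊕ (2 ⊗ 4)) gives -3.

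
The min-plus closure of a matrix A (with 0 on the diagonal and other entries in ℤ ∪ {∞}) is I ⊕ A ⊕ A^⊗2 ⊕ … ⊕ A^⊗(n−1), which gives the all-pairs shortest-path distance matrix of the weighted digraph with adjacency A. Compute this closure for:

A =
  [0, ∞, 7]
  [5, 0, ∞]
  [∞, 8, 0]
Closure =
  [0, 15, 7]
  [5, 0, 12]
  [13, 8, 0]

This is the Floyd-Warshall all-pairs shortest-path computation. For each intermediate vertex k = 0, 1, …, 2, update dist[i][j] ← min(dist[i][j], dist[i][k] + dist[k][j]). The final matrix gives, for each (i, j), the minimum total weight of any directed path from i to j (possibly empty when i = j).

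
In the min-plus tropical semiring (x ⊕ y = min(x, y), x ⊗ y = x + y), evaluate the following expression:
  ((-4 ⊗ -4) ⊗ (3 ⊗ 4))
((-4 ⊗ -4) ⊗ (3 ⊗ 4)) = -1

Expand innermost to outermost. Recall ⊕ takes the minimum of its arguments and ⊗ takes their sum. Working out the expression ((-4 ⊗ -4) ⊗ (3 ⊗ 4)) gives -1.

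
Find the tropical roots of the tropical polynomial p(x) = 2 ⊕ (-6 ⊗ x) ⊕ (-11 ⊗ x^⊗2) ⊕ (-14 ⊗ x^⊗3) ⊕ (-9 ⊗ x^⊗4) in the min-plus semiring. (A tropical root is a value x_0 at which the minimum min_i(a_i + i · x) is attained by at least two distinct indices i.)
Roots: {-5, 3, 5, 8}

Each tropical root is a break point of the lower envelope of the lines y = a_i + i · x (there are 5 lines, with slopes 0, 1, ..., 4). Only the lines that attain the minimum somewhere contribute to roots; other lines are dominated. Here the surviving (envelope) indices are i = 4, i = 3, i = 2, i = 1, i = 0.
Intersections between consecutive envelope lines give the roots: for adjacent envelope indices i < j the intersection is x = (a_i − a_j) / (j − i). Reading off the sorted break points: {-5, 3, 5, 8}.
Verification: at each break x_0, at least two indices attain the minimum of min_i(a_i + i · x_0).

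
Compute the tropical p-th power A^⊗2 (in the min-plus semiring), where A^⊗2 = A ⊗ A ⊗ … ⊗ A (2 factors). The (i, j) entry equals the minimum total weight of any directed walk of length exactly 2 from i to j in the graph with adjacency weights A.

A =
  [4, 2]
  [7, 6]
A^⊗2 =
  [8, 6]
  [11, 9]

Each entry (A^⊗2)_ij equals the minimum over all length-2 walks i = v_0 → v_1 → … → v_2 = j of Σ_t A[v_t][v_{t+1}]. For example, for (i, j) = (0, 1) we minimise over 2 possible intermediate vertex sequences; the minimum is 6, attained along the walk 0 → 0 → 1.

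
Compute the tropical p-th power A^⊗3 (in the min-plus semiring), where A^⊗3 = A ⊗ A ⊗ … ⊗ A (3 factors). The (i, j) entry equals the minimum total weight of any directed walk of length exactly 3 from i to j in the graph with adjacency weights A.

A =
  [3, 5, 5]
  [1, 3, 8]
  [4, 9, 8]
A^⊗3 =
  [9, 11, 11]
  [7, 9, 9]
  [10, 12, 12]

Each entry (A^⊗3)_ij equals the minimum over all length-3 walks i = v_0 → v_1 → … → v_3 = j of Σ_t A[v_t][v_{t+1}]. For example, for (i, j) = (0, 2) we minimise over 9 possible intermediate vertex sequences; the minimum is 11, attained along the walk 0 → 0 → 0 → 2.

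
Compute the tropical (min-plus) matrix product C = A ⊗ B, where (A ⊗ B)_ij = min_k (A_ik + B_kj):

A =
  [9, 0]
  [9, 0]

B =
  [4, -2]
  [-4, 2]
A ⊗ B =
  [-4, 2]
  [-4, 2]

Apply the min-plus product entry-by-entry:
  C[0][0] = min over k of (A[0][0] + B[0][0] = 9 + 4 = 13, A[0][1] + B[1][0] = 0 + -4 = -4) = -4 (attained at k = 1)
  C[0][1] = min over k of (A[0][0] + B[0][1] = 9 + -2 = 7, A[0][1] + B[1][1] = 0 + 2 = 2) = 2 (attained at k = 1)
  C[1][0] = min over k of (A[1][0] + B[0][0] = 9 + 4 = 13, A[1][1] + B[1][0] = 0 + -4 = -4) = -4 (attained at k = 1)
  C[1][1] = min over k of (A[1][0] + B[0][1] = 9 + -2 = 7, A[1][1] + B[1][1] = 0 + 2 = 2) = 2 (attained at k = 1)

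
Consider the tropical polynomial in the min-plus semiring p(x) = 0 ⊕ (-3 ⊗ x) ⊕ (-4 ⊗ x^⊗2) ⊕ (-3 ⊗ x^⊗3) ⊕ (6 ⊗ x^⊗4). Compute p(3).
p(3) = 0

A tropical monomial a ⊗ x^⊗i evaluates to a + i · x. Evaluating each term at x = 3:
  Term 0 contributes 0 + 0 · 3 = 0
  Term 1 contributes -3 + 1 · 3 = 0
  Term 2 contributes -4 + 2 · 3 = 2
  Term 3 contributes -3 + 3 · 3 = 6
  Term 4 contributes 6 + 4 · 3 = 18
p(3) = ⊕ of these = min[0, 0, 2, 6, 18] = 0.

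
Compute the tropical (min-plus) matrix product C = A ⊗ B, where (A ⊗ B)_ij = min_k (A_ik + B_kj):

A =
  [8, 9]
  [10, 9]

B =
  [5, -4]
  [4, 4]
A ⊗ B =
  [13, 4]
  [13, 6]

Apply the min-plus product entry-by-entry:
  C[0][0] = min over k of (A[0][0] + B[0][0] = 8 + 5 = 13, A[0][1] + B[1][0] = 9 + 4 = 13) = 13 (attained at k = 0)
  C[0][1] = min over k of (A[0][0] + B[0][1] = 8 + -4 = 4, A[0][1] + B[1][1] = 9 + 4 = 13) = 4 (attained at k = 0)
  C[1][0] = min over k of (A[1][0] + B[0][0] = 10 + 5 = 15, A[1][1] + B[1][0] = 9 + 4 = 13) = 13 (attained at k = 1)
  C[1][1] = min over k of (A[1][0] + B[0][1] = 10 + -4 = 6, A[1][1] + B[1][1] = 9 + 4 = 13) = 6 (attained at k = 0)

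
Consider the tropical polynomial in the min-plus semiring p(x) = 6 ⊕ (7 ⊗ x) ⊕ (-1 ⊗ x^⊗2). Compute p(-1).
p(-1) = -3

A tropical monomial a ⊗ x^⊗i evaluates to a + i · x. Evaluating each term at x = -1:
  Term 0 contributes 6 + 0 · -1 = 6
  Term 1 contributes 7 + 1 · -1 = 6
  Term 2 contributes -1 + 2 · -1 = -3
p(-1) = ⊕ of these = min[6, 6, -3] = -3.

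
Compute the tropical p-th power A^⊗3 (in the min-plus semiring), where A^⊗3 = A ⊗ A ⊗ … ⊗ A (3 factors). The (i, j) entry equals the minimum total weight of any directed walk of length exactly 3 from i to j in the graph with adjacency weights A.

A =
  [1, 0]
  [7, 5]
A^⊗3 =
  [3, 2]
  [9, 8]

Each entry (A^⊗3)_ij equals the minimum over all length-3 walks i = v_0 → v_1 → … → v_3 = j of Σ_t A[v_t][v_{t+1}]. For example, for (i, j) = (0, 1) we minimise over 4 possible intermediate vertex sequences; the minimum is 2, attained along the walk 0 → 0 → 0 → 1.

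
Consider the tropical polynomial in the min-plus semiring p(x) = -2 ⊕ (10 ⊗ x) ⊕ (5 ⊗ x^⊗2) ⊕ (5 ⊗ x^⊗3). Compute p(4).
p(4) = -2

A tropical monomial a ⊗ x^⊗i evaluates to a + i · x. Evaluating each term at x = 4:
  Term 0 contributes -2 + 0 · 4 = -2
  Term 1 contributes 10 + 1 · 4 = 14
  Term 2 contributes 5 + 2 · 4 = 13
  Term 3 contributes 5 + 3 · 4 = 17
p(4) = ⊕ of these = min[-2, 14, 13, 17] = -2.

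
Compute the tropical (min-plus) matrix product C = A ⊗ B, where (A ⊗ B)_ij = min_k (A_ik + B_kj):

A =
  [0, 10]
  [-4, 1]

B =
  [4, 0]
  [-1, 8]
A ⊗ B =
  [4, 0]
  [0, -4]

Apply the min-plus product entry-by-entry:
  C[0][0] = min over k of (A[0][0] + B[0][0] = 0 + 4 = 4, A[0][1] + B[1][0] = 10 + -1 = 9) = 4 (attained at k = 0)
  C[0][1] = min over k of (A[0][0] + B[0][1] = 0 + 0 = 0, A[0][1] + B[1][1] = 10 + 8 = 18) = 0 (attained at k = 0)
  C[1][0] = min over k of (A[1][0] + B[0][0] = -4 + 4 = 0, A[1][1] + B[1][0] = 1 + -1 = 0) = 0 (attained at k = 0)
  C[1][1] = min over k of (A[1][0] + B[0][1] = -4 + 0 = -4, A[1][1] + B[1][1] = 1 + 8 = 9) = -4 (attained at k = 0)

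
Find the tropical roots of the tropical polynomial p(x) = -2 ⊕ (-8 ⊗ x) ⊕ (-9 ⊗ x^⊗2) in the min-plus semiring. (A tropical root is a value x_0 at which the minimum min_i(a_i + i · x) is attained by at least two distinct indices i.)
Roots: {1, 6}

Each tropical root is a break point of the lower envelope of the lines y = a_i + i · x (there are 3 lines, with slopes 0, 1, ..., 2). Only the lines that attain the minimum somewhere contribute to roots; other lines are dominated. Here the surviving (envelope) indices are i = 2, i = 1, i = 0.
Intersections between consecutive envelope lines give the roots: for adjacent envelope indices i < j the intersection is x = (a_i − a_j) / (j − i). Reading off the sorted break points: {1, 6}.
Verification: at each break x_0, at least two indices attain the minimum of min_i(a_i + i · x_0).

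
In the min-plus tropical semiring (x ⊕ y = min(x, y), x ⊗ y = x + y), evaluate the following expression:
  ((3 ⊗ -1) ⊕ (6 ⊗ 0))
((3 ⊗ -1) ⊕ (6 ⊗ 0)) = 2

Expand innermost to outermost. Recall ⊕ takes the minimum of its arguments and ⊗ takes their sum. Working out the expression ((3 ⊗ -1) ⊕ (6 ⊗ 0)) gives 2.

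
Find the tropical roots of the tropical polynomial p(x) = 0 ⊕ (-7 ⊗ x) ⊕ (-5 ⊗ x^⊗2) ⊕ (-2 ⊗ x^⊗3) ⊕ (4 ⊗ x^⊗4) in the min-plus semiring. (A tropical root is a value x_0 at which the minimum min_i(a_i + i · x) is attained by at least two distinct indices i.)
Roots: {-6, -3, -2, 7}

Each tropical root is a break point of the lower envelope of the lines y = a_i + i · x (there are 5 lines, with slopes 0, 1, ..., 4). Only the lines that attain the minimum somewhere contribute to roots; other lines are dominated. Here the surviving (envelope) indices are i = 4, i = 3, i = 2, i = 1, i = 0.
Intersections between consecutive envelope lines give the roots: for adjacent envelope indices i < j the intersection is x = (a_i − a_j) / (j − i). Reading off the sorted break points: {-6, -3, -2, 7}.
Verification: at each break x_0, at least two indices attain the minimum of min_i(a_i + i · x_0).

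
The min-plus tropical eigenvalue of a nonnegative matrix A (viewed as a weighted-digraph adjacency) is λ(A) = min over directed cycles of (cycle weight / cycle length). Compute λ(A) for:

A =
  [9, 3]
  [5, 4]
λ(A) = 4

Enumerate directed cycles and compute their means (weight / length). Sample:
  cycle 0 → 0: weight = 9, length = 1, mean = 9/1 ≈ 9.000
  cycle 1 → 1: weight = 4, length = 1, mean = 4/1 ≈ 4.000
  cycle 0 → 1 → 0: weight = 8, length = 2, mean = 8/2 ≈ 4.000
  cycle 1 → 0 → 1: weight = 8, length = 2, mean = 8/2 ≈ 4.000
Minimum mean = 4.000, attained e.g. along the cycle 1 → 1 with weight 4 and length 1. So λ(A) = 4/1 = 4.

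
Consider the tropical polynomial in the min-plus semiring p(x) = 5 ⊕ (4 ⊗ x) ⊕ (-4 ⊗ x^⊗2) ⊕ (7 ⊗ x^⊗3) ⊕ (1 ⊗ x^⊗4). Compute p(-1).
p(-1) = -6

A tropical monomial a ⊗ x^⊗i evaluates to a + i · x. Evaluating each term at x = -1:
  Term 0 contributes 5 + 0 · -1 = 5
  Term 1 contributes 4 + 1 · -1 = 3
  Term 2 contributes -4 + 2 · -1 = -6
  Term 3 contributes 7 + 3 · -1 = 4
  Term 4 contributes 1 + 4 · -1 = -3
p(-1) = ⊕ of these = min[5, 3, -6, 4, -3] = -6.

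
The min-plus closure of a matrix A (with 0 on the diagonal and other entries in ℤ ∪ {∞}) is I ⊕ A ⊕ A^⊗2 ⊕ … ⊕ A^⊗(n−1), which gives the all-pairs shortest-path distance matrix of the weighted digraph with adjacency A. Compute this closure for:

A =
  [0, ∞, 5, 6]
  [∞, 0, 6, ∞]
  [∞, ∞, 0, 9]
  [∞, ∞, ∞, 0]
Closure =
  [0, ∞, 5, 6]
  [∞, 0, 6, 15]
  [∞, ∞, 0, 9]
  [∞, ∞, ∞, 0]

This is the Floyd-Warshall all-pairs shortest-path computation. For each intermediate vertex k = 0, 1, …, 3, update dist[i][j] ← min(dist[i][j], dist[i][k] + dist[k][j]). The final matrix gives, for each (i, j), the minimum total weight of any directed path from i to j (possibly empty when i = j).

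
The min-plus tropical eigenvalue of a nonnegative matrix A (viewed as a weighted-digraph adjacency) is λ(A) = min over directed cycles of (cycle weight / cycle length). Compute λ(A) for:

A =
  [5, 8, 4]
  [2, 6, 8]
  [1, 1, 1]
λ(A) = 1

Enumerate directed cycles and compute their means (weight / length). Sample:
  cycle 0 → 0: weight = 5, length = 1, mean = 5/1 ≈ 5.000
  cycle 1 → 1: weight = 6, length = 1, mean = 6/1 ≈ 6.000
  cycle 2 → 2: weight = 1, length = 1, mean = 1/1 ≈ 1.000
  cycle 0 → 1 → 0: weight = 10, length = 2, mean = 10/2 ≈ 5.000
  cycle 0 → 2 → 0: weight = 5, length = 2, mean = 5/2 ≈ 2.500
  cycle 1 → 0 → 1: weight = 10, length = 2, mean = 10/2 ≈ 5.000
Minimum mean = 1.000, attained e.g. along the cycle 2 → 2 with weight 1 and length 1. So λ(A) = 1/1 = 1.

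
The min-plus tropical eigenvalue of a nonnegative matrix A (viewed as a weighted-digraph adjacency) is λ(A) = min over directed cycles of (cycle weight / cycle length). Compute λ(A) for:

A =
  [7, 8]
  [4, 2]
λ(A) = 2

Enumerate directed cycles and compute their means (weight / length). Sample:
  cycle 0 → 0: weight = 7, length = 1, mean = 7/1 ≈ 7.000
  cycle 1 → 1: weight = 2, length = 1, mean = 2/1 ≈ 2.000
  cycle 0 → 1 → 0: weight = 12, length = 2, mean = 12/2 ≈ 6.000
  cycle 1 → 0 → 1: weight = 12, length = 2, mean = 12/2 ≈ 6.000
Minimum mean = 2.000, attained e.g. along the cycle 1 → 1 with weight 2 and length 1. So λ(A) = 2/1 = 2.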